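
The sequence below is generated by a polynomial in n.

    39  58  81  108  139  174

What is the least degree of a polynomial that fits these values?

19, 23, 27, 31, 35
4, 4, 4, 4
The second differences are constant, so the polynomial has degree 2.

2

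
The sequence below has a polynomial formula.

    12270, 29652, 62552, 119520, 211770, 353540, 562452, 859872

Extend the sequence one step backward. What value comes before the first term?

4160

17382, 32900, 56968, 92250, 141770, 208912, 297420
15518, 24068, 35282, 49520, 67142, 88508
8550, 11214, 14238, 17622, 21366
2664, 3024, 3384, 3744
360, 360, 360
The fifth differences are constant at 360.
Work back: 2664 − 360 = 2304;  8550 − 2304 = 6246;  15518 − 6246 = 9272;  17382 − 9272 = 8110;  12270 − 8110 = 4160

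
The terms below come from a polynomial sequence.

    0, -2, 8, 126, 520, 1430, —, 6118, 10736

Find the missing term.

Using the first 6 terms:
D1: -2, 10, 118, 394, 910
D2: 12, 108, 276, 516
D3: 96, 168, 240
D4: 72, 72
Constant fourth difference = 72.
Extend forward: 240 + 72 = 312;  516 + 312 = 828;  910 + 828 = 1738;  1430 + 1738 = 3168

3168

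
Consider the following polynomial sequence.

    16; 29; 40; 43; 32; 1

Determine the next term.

-56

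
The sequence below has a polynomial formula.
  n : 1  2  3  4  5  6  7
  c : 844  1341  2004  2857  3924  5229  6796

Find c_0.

489

First differences: 497  663  853  1067  1305  1567
Second differences: 166  190  214  238  262
Third differences: 24  24  24  24
The third differences are constant at 24.
Work back: 166 − 24 = 142;  497 − 142 = 355;  844 − 355 = 489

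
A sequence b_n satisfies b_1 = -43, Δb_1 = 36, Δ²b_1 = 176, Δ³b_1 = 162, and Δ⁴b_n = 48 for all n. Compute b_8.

Build the table forward from the leading diagonal:
Fourth differences: 48  48  48  48  48  48  48  48
Third differences: 162  210  258  306  354  402  450  498
Second differences: 176  338  548  806  1112  1466  1868  2318
First differences: 36  212  550  1098  1904  3016  4482  6350
b: -43  -7  205  755  1853  3757  6773  11255

11255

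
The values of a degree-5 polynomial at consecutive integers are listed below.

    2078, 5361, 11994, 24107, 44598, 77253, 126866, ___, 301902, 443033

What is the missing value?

199359

Using the first 7 terms:
3283, 6633, 12113, 20491, 32655, 49613
3350, 5480, 8378, 12164, 16958
2130, 2898, 3786, 4794
768, 888, 1008
120, 120
Constant fifth difference = 120.
Extend forward: 1008 + 120 = 1128;  4794 + 1128 = 5922;  16958 + 5922 = 22880;  49613 + 22880 = 72493;  126866 + 72493 = 199359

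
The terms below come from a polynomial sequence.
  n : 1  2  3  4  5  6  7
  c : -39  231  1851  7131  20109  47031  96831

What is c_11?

824451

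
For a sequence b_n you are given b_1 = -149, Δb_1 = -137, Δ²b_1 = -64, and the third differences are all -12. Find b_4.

-764

Build the table forward from the leading diagonal:
D3: -12  -12  -12  -12
D2: -64  -76  -88  -100
D1: -137  -201  -277  -365
b: -149  -286  -487  -764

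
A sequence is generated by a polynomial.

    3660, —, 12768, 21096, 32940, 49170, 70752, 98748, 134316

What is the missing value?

7182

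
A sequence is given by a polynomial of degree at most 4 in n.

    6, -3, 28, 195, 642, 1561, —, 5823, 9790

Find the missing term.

3192

Using the first 6 terms:
Δ: -9  31  167  447  919
Δ²: 40  136  280  472
Δ³: 96  144  192
Δ⁴: 48  48
Constant fourth difference = 48.
Extend forward: 192 + 48 = 240;  472 + 240 = 712;  919 + 712 = 1631;  1561 + 1631 = 3192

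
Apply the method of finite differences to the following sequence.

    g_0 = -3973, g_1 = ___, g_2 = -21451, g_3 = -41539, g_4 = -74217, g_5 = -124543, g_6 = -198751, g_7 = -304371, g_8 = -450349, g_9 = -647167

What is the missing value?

-9951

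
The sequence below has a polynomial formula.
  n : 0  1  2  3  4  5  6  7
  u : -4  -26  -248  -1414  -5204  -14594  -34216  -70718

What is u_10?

-385784

D1: -22  -222  -1166  -3790  -9390  -19622  -36502
D2: -200  -944  -2624  -5600  -10232  -16880
D3: -744  -1680  -2976  -4632  -6648
D4: -936  -1296  -1656  -2016
D5: -360  -360  -360
Fifth differences constant at -360.
-2016 − 360 = -2376;  -6648 − 2376 = -9024;  -16880 − 9024 = -25904;  -36502 − 25904 = -62406;  -70718 − 62406 = -133124
-2376 − 360 = -2736;  -9024 − 2736 = -11760;  -25904 − 11760 = -37664;  -62406 − 37664 = -100070;  -133124 − 100070 = -233194
-2736 − 360 = -3096;  -11760 − 3096 = -14856;  -37664 − 14856 = -52520;  -100070 − 52520 = -152590;  -233194 − 152590 = -385784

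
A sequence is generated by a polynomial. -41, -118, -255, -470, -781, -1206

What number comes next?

Δ: -77 , -137 , -215 , -311 , -425
Δ²: -60 , -78 , -96 , -114
Δ³: -18 , -18 , -18
The third differences are constant (-18).
-114 − 18 = -132;  -425 − 132 = -557;  -1206 − 557 = -1763

-1763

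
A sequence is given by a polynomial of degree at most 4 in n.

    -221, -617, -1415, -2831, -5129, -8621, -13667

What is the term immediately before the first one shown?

-59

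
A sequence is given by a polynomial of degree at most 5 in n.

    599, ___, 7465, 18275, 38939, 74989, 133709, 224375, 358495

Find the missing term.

2489

Using the last 7 terms:
10810  20664  36050  58720  90666  134120
9854  15386  22670  31946  43454
5532  7284  9276  11508
1752  1992  2232
240  240
Constant fifth difference = 240.
Extend backward: 1752 − 240 = 1512;  5532 − 1512 = 4020;  9854 − 4020 = 5834;  10810 − 5834 = 4976;  7465 − 4976 = 2489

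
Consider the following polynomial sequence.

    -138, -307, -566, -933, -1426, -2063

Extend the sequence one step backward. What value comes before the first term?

-41

First differences: -169, -259, -367, -493, -637
Second differences: -90, -108, -126, -144
Third differences: -18, -18, -18
The third differences are constant at -18.
Work back: -90 + 18 = -72;  -169 + 72 = -97;  -138 + 97 = -41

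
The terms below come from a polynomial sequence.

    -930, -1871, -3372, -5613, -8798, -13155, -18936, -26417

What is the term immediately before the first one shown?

First differences: -941  -1501  -2241  -3185  -4357  -5781  -7481
Second differences: -560  -740  -944  -1172  -1424  -1700
Third differences: -180  -204  -228  -252  -276
Fourth differences: -24  -24  -24  -24
The fourth differences are constant at -24.
Work back: -180 + 24 = -156;  -560 + 156 = -404;  -941 + 404 = -537;  -930 + 537 = -393

-393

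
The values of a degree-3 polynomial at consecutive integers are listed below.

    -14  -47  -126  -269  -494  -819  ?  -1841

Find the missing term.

Using the first 6 terms:
Δ: -33, -79, -143, -225, -325
Δ²: -46, -64, -82, -100
Δ³: -18, -18, -18
Constant third difference = -18.
Extend forward: -100 − 18 = -118;  -325 − 118 = -443;  -819 − 443 = -1262

-1262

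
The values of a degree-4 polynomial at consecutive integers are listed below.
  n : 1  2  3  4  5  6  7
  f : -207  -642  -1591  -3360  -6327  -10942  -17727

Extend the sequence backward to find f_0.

First differences: -435, -949, -1769, -2967, -4615, -6785
Second differences: -514, -820, -1198, -1648, -2170
Third differences: -306, -378, -450, -522
Fourth differences: -72, -72, -72
The fourth differences are constant at -72.
Work back: -306 + 72 = -234;  -514 + 234 = -280;  -435 + 280 = -155;  -207 + 155 = -52

-52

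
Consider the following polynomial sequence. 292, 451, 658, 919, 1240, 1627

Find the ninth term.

3244

First differences: 159, 207, 261, 321, 387
Second differences: 48, 54, 60, 66
Third differences: 6, 6, 6
Constant third difference = 6, so extend:
66 + 6 = 72;  387 + 72 = 459;  1627 + 459 = 2086
72 + 6 = 78;  459 + 78 = 537;  2086 + 537 = 2623
78 + 6 = 84;  537 + 84 = 621;  2623 + 621 = 3244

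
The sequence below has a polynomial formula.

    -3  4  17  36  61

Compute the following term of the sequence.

92

Δ: 7  13  19  25
Δ²: 6  6  6
The second differences are constant (6).
25 + 6 = 31;  61 + 31 = 92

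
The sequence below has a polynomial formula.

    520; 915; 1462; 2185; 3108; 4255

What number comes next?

5650

395, 547, 723, 923, 1147
152, 176, 200, 224
24, 24, 24
Third differences constant at 24.
224 + 24 = 248;  1147 + 248 = 1395;  4255 + 1395 = 5650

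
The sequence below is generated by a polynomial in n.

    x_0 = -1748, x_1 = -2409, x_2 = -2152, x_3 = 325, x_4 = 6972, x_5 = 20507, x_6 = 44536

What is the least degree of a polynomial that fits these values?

5

First differences: -661, 257, 2477, 6647, 13535, 24029
Second differences: 918, 2220, 4170, 6888, 10494
Third differences: 1302, 1950, 2718, 3606
Fourth differences: 648, 768, 888
Fifth differences: 120, 120
The fifth differences are constant, so the polynomial has degree 5.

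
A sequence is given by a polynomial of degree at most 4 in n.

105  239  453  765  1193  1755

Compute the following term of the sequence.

Δ: 134  214  312  428  562
Δ²: 80  98  116  134
Δ³: 18  18  18
Third differences constant at 18.
134 + 18 = 152;  562 + 152 = 714;  1755 + 714 = 2469

2469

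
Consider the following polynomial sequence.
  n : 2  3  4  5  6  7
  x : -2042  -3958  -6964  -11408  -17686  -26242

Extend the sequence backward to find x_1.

-916

D1: -1916  -3006  -4444  -6278  -8556
D2: -1090  -1438  -1834  -2278
D3: -348  -396  -444
D4: -48  -48
The fourth differences are constant at -48.
Work back: -348 + 48 = -300;  -1090 + 300 = -790;  -1916 + 790 = -1126;  -2042 + 1126 = -916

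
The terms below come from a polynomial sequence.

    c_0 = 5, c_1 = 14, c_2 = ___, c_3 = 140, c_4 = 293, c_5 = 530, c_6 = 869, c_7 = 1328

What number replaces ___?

53

Using the last 5 terms:
153, 237, 339, 459
84, 102, 120
18, 18
Constant third difference = 18.
Extend backward: 84 − 18 = 66;  153 − 66 = 87;  140 − 87 = 53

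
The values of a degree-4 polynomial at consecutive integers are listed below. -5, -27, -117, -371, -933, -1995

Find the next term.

-22  -90  -254  -562  -1062
-68  -164  -308  -500
-96  -144  -192
-48  -48
Fourth differences constant at -48.
-192 − 48 = -240;  -500 − 240 = -740;  -1062 − 740 = -1802;  -1995 − 1802 = -3797

-3797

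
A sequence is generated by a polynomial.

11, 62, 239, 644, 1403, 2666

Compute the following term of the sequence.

4607

First differences: 51  177  405  759  1263
Second differences: 126  228  354  504
Third differences: 102  126  150
Fourth differences: 24  24
Constant fourth difference = 24, so extend:
150 + 24 = 174;  504 + 174 = 678;  1263 + 678 = 1941;  2666 + 1941 = 4607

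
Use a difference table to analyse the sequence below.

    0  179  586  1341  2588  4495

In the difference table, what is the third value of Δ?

First differences: 179, 407, 755, 1247, 1907
Second differences: 228, 348, 492, 660
Third differences: 120, 144, 168
Fourth differences: 24, 24

755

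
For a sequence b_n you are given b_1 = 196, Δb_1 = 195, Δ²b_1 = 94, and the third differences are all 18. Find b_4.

1081

Build the table forward from the leading diagonal:
D3: 18  18  18  18
D2: 94  112  130  148
D1: 195  289  401  531
b: 196  391  680  1081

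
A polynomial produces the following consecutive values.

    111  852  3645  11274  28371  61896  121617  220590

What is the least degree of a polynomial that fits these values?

5

741, 2793, 7629, 17097, 33525, 59721, 98973
2052, 4836, 9468, 16428, 26196, 39252
2784, 4632, 6960, 9768, 13056
1848, 2328, 2808, 3288
480, 480, 480
The fifth differences are constant, so the polynomial has degree 5.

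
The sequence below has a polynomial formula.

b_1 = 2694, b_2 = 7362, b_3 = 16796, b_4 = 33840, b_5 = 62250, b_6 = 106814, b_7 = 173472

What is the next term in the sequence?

269436

D1: 4668, 9434, 17044, 28410, 44564, 66658
D2: 4766, 7610, 11366, 16154, 22094
D3: 2844, 3756, 4788, 5940
D4: 912, 1032, 1152
D5: 120, 120
Constant fifth difference = 120, so extend:
1152 + 120 = 1272;  5940 + 1272 = 7212;  22094 + 7212 = 29306;  66658 + 29306 = 95964;  173472 + 95964 = 269436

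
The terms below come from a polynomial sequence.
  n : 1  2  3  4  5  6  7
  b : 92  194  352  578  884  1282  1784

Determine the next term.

2402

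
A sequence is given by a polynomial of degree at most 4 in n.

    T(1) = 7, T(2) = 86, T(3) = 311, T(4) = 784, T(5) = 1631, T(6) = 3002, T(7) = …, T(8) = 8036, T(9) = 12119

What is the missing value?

Using the first 6 terms:
79, 225, 473, 847, 1371
146, 248, 374, 524
102, 126, 150
24, 24
Constant fourth difference = 24.
Extend forward: 150 + 24 = 174;  524 + 174 = 698;  1371 + 698 = 2069;  3002 + 2069 = 5071

5071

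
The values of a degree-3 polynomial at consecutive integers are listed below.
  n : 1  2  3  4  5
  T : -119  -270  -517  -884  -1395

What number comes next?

-2074

Δ: -151, -247, -367, -511
Δ²: -96, -120, -144
Δ³: -24, -24
Third differences constant at -24.
-144 − 24 = -168;  -511 − 168 = -679;  -1395 − 679 = -2074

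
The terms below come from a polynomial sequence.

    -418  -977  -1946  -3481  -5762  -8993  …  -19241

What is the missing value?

-13402

Using the first 6 terms:
Δ: -559  -969  -1535  -2281  -3231
Δ²: -410  -566  -746  -950
Δ³: -156  -180  -204
Δ⁴: -24  -24
Constant fourth difference = -24.
Extend forward: -204 − 24 = -228;  -950 − 228 = -1178;  -3231 − 1178 = -4409;  -8993 − 4409 = -13402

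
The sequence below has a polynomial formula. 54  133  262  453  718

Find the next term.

1069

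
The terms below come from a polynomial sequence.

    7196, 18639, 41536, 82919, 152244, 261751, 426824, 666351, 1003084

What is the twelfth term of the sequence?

2889559

11443 , 22897 , 41383 , 69325 , 109507 , 165073 , 239527 , 336733
11454 , 18486 , 27942 , 40182 , 55566 , 74454 , 97206
7032 , 9456 , 12240 , 15384 , 18888 , 22752
2424 , 2784 , 3144 , 3504 , 3864
360 , 360 , 360 , 360
Fifth differences constant at 360.
3864 + 360 = 4224;  22752 + 4224 = 26976;  97206 + 26976 = 124182;  336733 + 124182 = 460915;  1003084 + 460915 = 1463999
4224 + 360 = 4584;  26976 + 4584 = 31560;  124182 + 31560 = 155742;  460915 + 155742 = 616657;  1463999 + 616657 = 2080656
4584 + 360 = 4944;  31560 + 4944 = 36504;  155742 + 36504 = 192246;  616657 + 192246 = 808903;  2080656 + 808903 = 2889559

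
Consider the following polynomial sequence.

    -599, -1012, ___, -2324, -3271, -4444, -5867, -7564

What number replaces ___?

Using the last 5 terms:
First differences: -947  -1173  -1423  -1697
Second differences: -226  -250  -274
Third differences: -24  -24
Constant third difference = -24.
Extend backward: -226 + 24 = -202;  -947 + 202 = -745;  -2324 + 745 = -1579

-1579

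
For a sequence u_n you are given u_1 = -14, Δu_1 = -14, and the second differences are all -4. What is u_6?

-124

Build the table forward from the leading diagonal:
D2: -4, -4, -4, -4, -4, -4
D1: -14, -18, -22, -26, -30, -34
u: -14, -28, -46, -68, -94, -124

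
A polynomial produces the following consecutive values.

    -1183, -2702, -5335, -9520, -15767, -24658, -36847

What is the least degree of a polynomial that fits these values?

4

D1: -1519, -2633, -4185, -6247, -8891, -12189
D2: -1114, -1552, -2062, -2644, -3298
D3: -438, -510, -582, -654
D4: -72, -72, -72
The fourth differences are constant, so the polynomial has degree 4.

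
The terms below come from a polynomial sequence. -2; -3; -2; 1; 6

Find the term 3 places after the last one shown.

First differences: -1 , 1 , 3 , 5
Second differences: 2 , 2 , 2
Constant second difference = 2, so extend:
5 + 2 = 7;  6 + 7 = 13
7 + 2 = 9;  13 + 9 = 22
9 + 2 = 11;  22 + 11 = 33

33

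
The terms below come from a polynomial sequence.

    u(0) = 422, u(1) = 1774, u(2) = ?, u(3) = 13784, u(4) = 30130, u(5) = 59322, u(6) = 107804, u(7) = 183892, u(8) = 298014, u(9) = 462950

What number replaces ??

5472

Using the last 7 terms:
Δ: 16346  29192  48482  76088  114122  164936
Δ²: 12846  19290  27606  38034  50814
Δ³: 6444  8316  10428  12780
Δ⁴: 1872  2112  2352
Δ⁵: 240  240
Constant fifth difference = 240.
Extend backward: 1872 − 240 = 1632;  6444 − 1632 = 4812;  12846 − 4812 = 8034;  16346 − 8034 = 8312;  13784 − 8312 = 5472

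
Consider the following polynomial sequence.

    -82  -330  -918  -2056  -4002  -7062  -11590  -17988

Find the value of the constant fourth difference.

-48

First differences: -248, -588, -1138, -1946, -3060, -4528, -6398
Second differences: -340, -550, -808, -1114, -1468, -1870
Third differences: -210, -258, -306, -354, -402
Fourth differences: -48, -48, -48, -48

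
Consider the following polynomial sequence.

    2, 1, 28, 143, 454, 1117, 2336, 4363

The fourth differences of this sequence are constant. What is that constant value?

First differences: -1, 27, 115, 311, 663, 1219, 2027
Second differences: 28, 88, 196, 352, 556, 808
Third differences: 60, 108, 156, 204, 252
Fourth differences: 48, 48, 48, 48

48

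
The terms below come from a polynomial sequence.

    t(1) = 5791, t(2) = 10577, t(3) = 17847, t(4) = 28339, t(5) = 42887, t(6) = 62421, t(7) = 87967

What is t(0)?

Δ: 4786, 7270, 10492, 14548, 19534, 25546
Δ²: 2484, 3222, 4056, 4986, 6012
Δ³: 738, 834, 930, 1026
Δ⁴: 96, 96, 96
The fourth differences are constant at 96.
Work back: 738 − 96 = 642;  2484 − 642 = 1842;  4786 − 1842 = 2944;  5791 − 2944 = 2847

2847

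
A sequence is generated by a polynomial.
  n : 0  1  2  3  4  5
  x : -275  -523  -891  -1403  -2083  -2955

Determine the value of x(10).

-11035

-248  -368  -512  -680  -872
-120  -144  -168  -192
-24  -24  -24
Constant third difference = -24, so extend:
-192 − 24 = -216;  -872 − 216 = -1088;  -2955 − 1088 = -4043
-216 − 24 = -240;  -1088 − 240 = -1328;  -4043 − 1328 = -5371
-240 − 24 = -264;  -1328 − 264 = -1592;  -5371 − 1592 = -6963
-264 − 24 = -288;  -1592 − 288 = -1880;  -6963 − 1880 = -8843
-288 − 24 = -312;  -1880 − 312 = -2192;  -8843 − 2192 = -11035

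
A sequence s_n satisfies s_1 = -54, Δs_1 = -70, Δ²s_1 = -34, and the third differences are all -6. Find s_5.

-562

Build the table forward from the leading diagonal:
D3: -6, -6, -6, -6, -6
D2: -34, -40, -46, -52, -58
D1: -70, -104, -144, -190, -242
s: -54, -124, -228, -372, -562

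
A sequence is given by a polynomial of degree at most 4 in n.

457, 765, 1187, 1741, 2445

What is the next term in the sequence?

3317

Δ: 308, 422, 554, 704
Δ²: 114, 132, 150
Δ³: 18, 18
The third differences are constant (18).
150 + 18 = 168;  704 + 168 = 872;  2445 + 872 = 3317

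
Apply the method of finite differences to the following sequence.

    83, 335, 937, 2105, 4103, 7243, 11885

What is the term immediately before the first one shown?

First differences: 252  602  1168  1998  3140  4642
Second differences: 350  566  830  1142  1502
Third differences: 216  264  312  360
Fourth differences: 48  48  48
The fourth differences are constant at 48.
Work back: 216 − 48 = 168;  350 − 168 = 182;  252 − 182 = 70;  83 − 70 = 13

13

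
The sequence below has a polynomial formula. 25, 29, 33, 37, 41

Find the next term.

First differences: 4, 4, 4, 4
The first differences are constant (4).
41 + 4 = 45

45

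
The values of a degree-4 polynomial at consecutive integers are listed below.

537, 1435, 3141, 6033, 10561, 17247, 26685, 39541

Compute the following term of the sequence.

56553

Δ: 898, 1706, 2892, 4528, 6686, 9438, 12856
Δ²: 808, 1186, 1636, 2158, 2752, 3418
Δ³: 378, 450, 522, 594, 666
Δ⁴: 72, 72, 72, 72
Fourth differences constant at 72.
666 + 72 = 738;  3418 + 738 = 4156;  12856 + 4156 = 17012;  39541 + 17012 = 56553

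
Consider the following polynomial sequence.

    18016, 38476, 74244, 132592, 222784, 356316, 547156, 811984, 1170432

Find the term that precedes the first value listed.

First differences: 20460, 35768, 58348, 90192, 133532, 190840, 264828, 358448
Second differences: 15308, 22580, 31844, 43340, 57308, 73988, 93620
Third differences: 7272, 9264, 11496, 13968, 16680, 19632
Fourth differences: 1992, 2232, 2472, 2712, 2952
Fifth differences: 240, 240, 240, 240
The fifth differences are constant at 240.
Work back: 1992 − 240 = 1752;  7272 − 1752 = 5520;  15308 − 5520 = 9788;  20460 − 9788 = 10672;  18016 − 10672 = 7344

7344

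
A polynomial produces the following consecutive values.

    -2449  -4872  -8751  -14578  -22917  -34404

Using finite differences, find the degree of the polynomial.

Δ: -2423, -3879, -5827, -8339, -11487
Δ²: -1456, -1948, -2512, -3148
Δ³: -492, -564, -636
Δ⁴: -72, -72
The fourth differences are constant, so the polynomial has degree 4.

4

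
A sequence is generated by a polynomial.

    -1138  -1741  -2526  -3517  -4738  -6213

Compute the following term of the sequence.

D1: -603  -785  -991  -1221  -1475
D2: -182  -206  -230  -254
D3: -24  -24  -24
Third differences constant at -24.
-254 − 24 = -278;  -1475 − 278 = -1753;  -6213 − 1753 = -7966

-7966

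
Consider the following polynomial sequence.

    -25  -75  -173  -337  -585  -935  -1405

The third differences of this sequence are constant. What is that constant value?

D1: -50, -98, -164, -248, -350, -470
D2: -48, -66, -84, -102, -120
D3: -18, -18, -18, -18

-18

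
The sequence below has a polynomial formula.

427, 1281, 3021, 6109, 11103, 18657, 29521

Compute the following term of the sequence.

44541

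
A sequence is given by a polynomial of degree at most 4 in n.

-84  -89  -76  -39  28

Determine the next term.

-5 , 13 , 37 , 67
18 , 24 , 30
6 , 6
Constant third difference = 6, so extend:
30 + 6 = 36;  67 + 36 = 103;  28 + 103 = 131

131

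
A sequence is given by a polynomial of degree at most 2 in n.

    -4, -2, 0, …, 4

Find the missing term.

2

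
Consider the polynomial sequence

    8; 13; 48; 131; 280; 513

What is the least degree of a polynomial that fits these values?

3

Δ: 5, 35, 83, 149, 233
Δ²: 30, 48, 66, 84
Δ³: 18, 18, 18
The third differences are constant, so the polynomial has degree 3.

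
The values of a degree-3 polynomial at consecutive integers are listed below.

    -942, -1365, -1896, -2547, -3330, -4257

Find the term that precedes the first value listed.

-615

Δ: -423, -531, -651, -783, -927
Δ²: -108, -120, -132, -144
Δ³: -12, -12, -12
The third differences are constant at -12.
Work back: -108 + 12 = -96;  -423 + 96 = -327;  -942 + 327 = -615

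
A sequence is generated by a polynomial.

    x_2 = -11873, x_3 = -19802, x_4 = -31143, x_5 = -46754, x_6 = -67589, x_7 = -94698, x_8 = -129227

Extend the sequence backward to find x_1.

-7929, -11341, -15611, -20835, -27109, -34529
-3412, -4270, -5224, -6274, -7420
-858, -954, -1050, -1146
-96, -96, -96
The fourth differences are constant at -96.
Work back: -858 + 96 = -762;  -3412 + 762 = -2650;  -7929 + 2650 = -5279;  -11873 + 5279 = -6594

-6594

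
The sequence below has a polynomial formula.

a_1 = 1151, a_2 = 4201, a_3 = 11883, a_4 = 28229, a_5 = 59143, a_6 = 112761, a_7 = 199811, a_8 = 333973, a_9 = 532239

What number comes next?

First differences: 3050 , 7682 , 16346 , 30914 , 53618 , 87050 , 134162 , 198266
Second differences: 4632 , 8664 , 14568 , 22704 , 33432 , 47112 , 64104
Third differences: 4032 , 5904 , 8136 , 10728 , 13680 , 16992
Fourth differences: 1872 , 2232 , 2592 , 2952 , 3312
Fifth differences: 360 , 360 , 360 , 360
The fifth differences are constant (360).
3312 + 360 = 3672;  16992 + 3672 = 20664;  64104 + 20664 = 84768;  198266 + 84768 = 283034;  532239 + 283034 = 815273

815273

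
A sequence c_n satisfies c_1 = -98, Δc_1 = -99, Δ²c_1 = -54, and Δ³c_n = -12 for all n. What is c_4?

Build the table forward from the leading diagonal:
D3: -12, -12, -12, -12
D2: -54, -66, -78, -90
D1: -99, -153, -219, -297
c: -98, -197, -350, -569

-569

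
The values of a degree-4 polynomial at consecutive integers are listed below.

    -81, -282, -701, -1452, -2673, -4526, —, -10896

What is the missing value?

-7197

Using the first 6 terms:
D1: -201, -419, -751, -1221, -1853
D2: -218, -332, -470, -632
D3: -114, -138, -162
D4: -24, -24
Constant fourth difference = -24.
Extend forward: -162 − 24 = -186;  -632 − 186 = -818;  -1853 − 818 = -2671;  -4526 − 2671 = -7197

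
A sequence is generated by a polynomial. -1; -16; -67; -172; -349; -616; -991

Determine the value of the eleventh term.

-15  -51  -105  -177  -267  -375
-36  -54  -72  -90  -108
-18  -18  -18  -18
Third differences constant at -18.
-108 − 18 = -126;  -375 − 126 = -501;  -991 − 501 = -1492
-126 − 18 = -144;  -501 − 144 = -645;  -1492 − 645 = -2137
-144 − 18 = -162;  -645 − 162 = -807;  -2137 − 807 = -2944
-162 − 18 = -180;  -807 − 180 = -987;  -2944 − 987 = -3931

-3931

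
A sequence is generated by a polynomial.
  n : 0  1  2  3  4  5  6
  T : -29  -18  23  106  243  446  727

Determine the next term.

D1: 11, 41, 83, 137, 203, 281
D2: 30, 42, 54, 66, 78
D3: 12, 12, 12, 12
Third differences constant at 12.
78 + 12 = 90;  281 + 90 = 371;  727 + 371 = 1098

1098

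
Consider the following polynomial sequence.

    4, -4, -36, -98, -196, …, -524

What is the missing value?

-336

Using the first 5 terms:
-8  -32  -62  -98
-24  -30  -36
-6  -6
Constant third difference = -6.
Extend forward: -36 − 6 = -42;  -98 − 42 = -140;  -196 − 140 = -336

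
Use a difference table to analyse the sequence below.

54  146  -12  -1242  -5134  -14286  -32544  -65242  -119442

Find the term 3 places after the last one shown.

-512634

Δ: 92  -158  -1230  -3892  -9152  -18258  -32698  -54200
Δ²: -250  -1072  -2662  -5260  -9106  -14440  -21502
Δ³: -822  -1590  -2598  -3846  -5334  -7062
Δ⁴: -768  -1008  -1248  -1488  -1728
Δ⁵: -240  -240  -240  -240
Constant fifth difference = -240, so extend:
-1728 − 240 = -1968;  -7062 − 1968 = -9030;  -21502 − 9030 = -30532;  -54200 − 30532 = -84732;  -119442 − 84732 = -204174
-1968 − 240 = -2208;  -9030 − 2208 = -11238;  -30532 − 11238 = -41770;  -84732 − 41770 = -126502;  -204174 − 126502 = -330676
-2208 − 240 = -2448;  -11238 − 2448 = -13686;  -41770 − 13686 = -55456;  -126502 − 55456 = -181958;  -330676 − 181958 = -512634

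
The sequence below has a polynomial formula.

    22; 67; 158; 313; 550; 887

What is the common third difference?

Δ: 45, 91, 155, 237, 337
Δ²: 46, 64, 82, 100
Δ³: 18, 18, 18

18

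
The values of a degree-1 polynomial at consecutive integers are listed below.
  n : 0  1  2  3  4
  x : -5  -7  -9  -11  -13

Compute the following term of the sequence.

Δ: -2 , -2 , -2 , -2
Constant first difference = -2, so extend:
-13 − 2 = -15

-15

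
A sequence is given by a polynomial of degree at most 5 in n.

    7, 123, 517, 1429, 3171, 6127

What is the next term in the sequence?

10753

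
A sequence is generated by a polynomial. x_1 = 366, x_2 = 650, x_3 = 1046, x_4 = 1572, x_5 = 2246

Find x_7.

4110

284, 396, 526, 674
112, 130, 148
18, 18
The third differences are constant (18).
148 + 18 = 166;  674 + 166 = 840;  2246 + 840 = 3086
166 + 18 = 184;  840 + 184 = 1024;  3086 + 1024 = 4110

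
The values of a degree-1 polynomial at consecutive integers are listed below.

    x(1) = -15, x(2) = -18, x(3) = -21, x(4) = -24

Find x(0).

First differences: -3, -3, -3
The first differences are constant at -3.
Work back: -15 + 3 = -12

-12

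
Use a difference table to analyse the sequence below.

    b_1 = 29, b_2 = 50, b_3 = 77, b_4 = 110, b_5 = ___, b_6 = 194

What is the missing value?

Using the first 4 terms:
21  27  33
6  6
Constant second difference = 6.
Extend forward: 33 + 6 = 39;  110 + 39 = 149

149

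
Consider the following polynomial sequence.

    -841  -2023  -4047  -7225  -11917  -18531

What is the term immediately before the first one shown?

-237

First differences: -1182  -2024  -3178  -4692  -6614
Second differences: -842  -1154  -1514  -1922
Third differences: -312  -360  -408
Fourth differences: -48  -48
The fourth differences are constant at -48.
Work back: -312 + 48 = -264;  -842 + 264 = -578;  -1182 + 578 = -604;  -841 + 604 = -237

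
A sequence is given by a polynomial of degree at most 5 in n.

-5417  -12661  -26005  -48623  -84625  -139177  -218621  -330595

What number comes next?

-484153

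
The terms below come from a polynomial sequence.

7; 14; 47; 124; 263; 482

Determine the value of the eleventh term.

3407

7, 33, 77, 139, 219
26, 44, 62, 80
18, 18, 18
Third differences constant at 18.
80 + 18 = 98;  219 + 98 = 317;  482 + 317 = 799
98 + 18 = 116;  317 + 116 = 433;  799 + 433 = 1232
116 + 18 = 134;  433 + 134 = 567;  1232 + 567 = 1799
134 + 18 = 152;  567 + 152 = 719;  1799 + 719 = 2518
152 + 18 = 170;  719 + 170 = 889;  2518 + 889 = 3407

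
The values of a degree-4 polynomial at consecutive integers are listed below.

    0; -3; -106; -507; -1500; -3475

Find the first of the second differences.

-100

First differences: -3, -103, -401, -993, -1975
Second differences: -100, -298, -592, -982
Third differences: -198, -294, -390
Fourth differences: -96, -96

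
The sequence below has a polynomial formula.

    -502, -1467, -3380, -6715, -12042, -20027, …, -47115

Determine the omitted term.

-31432

Using the first 6 terms:
Δ: -965  -1913  -3335  -5327  -7985
Δ²: -948  -1422  -1992  -2658
Δ³: -474  -570  -666
Δ⁴: -96  -96
Constant fourth difference = -96.
Extend forward: -666 − 96 = -762;  -2658 − 762 = -3420;  -7985 − 3420 = -11405;  -20027 − 11405 = -31432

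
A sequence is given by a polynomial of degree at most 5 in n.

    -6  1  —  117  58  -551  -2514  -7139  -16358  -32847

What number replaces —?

Using the last 7 terms:
Δ: -59  -609  -1963  -4625  -9219  -16489
Δ²: -550  -1354  -2662  -4594  -7270
Δ³: -804  -1308  -1932  -2676
Δ⁴: -504  -624  -744
Δ⁵: -120  -120
Constant fifth difference = -120.
Extend backward: -504 + 120 = -384;  -804 + 384 = -420;  -550 + 420 = -130;  -59 + 130 = 71;  117 − 71 = 46

46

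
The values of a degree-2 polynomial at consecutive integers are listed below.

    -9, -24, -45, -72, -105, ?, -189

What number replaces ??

Using the first 5 terms:
First differences: -15  -21  -27  -33
Second differences: -6  -6  -6
Constant second difference = -6.
Extend forward: -33 − 6 = -39;  -105 − 39 = -144

-144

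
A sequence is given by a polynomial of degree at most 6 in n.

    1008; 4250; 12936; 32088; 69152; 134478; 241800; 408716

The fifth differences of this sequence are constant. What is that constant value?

Δ: 3242, 8686, 19152, 37064, 65326, 107322, 166916
Δ²: 5444, 10466, 17912, 28262, 41996, 59594
Δ³: 5022, 7446, 10350, 13734, 17598
Δ⁴: 2424, 2904, 3384, 3864
Δ⁵: 480, 480, 480

480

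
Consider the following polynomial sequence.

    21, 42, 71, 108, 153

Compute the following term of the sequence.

Δ: 21 , 29 , 37 , 45
Δ²: 8 , 8 , 8
Second differences constant at 8.
45 + 8 = 53;  153 + 53 = 206

206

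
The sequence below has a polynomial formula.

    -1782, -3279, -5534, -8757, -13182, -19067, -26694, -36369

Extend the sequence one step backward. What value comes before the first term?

-1497  -2255  -3223  -4425  -5885  -7627  -9675
-758  -968  -1202  -1460  -1742  -2048
-210  -234  -258  -282  -306
-24  -24  -24  -24
The fourth differences are constant at -24.
Work back: -210 + 24 = -186;  -758 + 186 = -572;  -1497 + 572 = -925;  -1782 + 925 = -857

-857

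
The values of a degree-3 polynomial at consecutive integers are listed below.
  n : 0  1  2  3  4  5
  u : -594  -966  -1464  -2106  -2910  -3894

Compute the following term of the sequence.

-5076

First differences: -372  -498  -642  -804  -984
Second differences: -126  -144  -162  -180
Third differences: -18  -18  -18
Constant third difference = -18, so extend:
-180 − 18 = -198;  -984 − 198 = -1182;  -3894 − 1182 = -5076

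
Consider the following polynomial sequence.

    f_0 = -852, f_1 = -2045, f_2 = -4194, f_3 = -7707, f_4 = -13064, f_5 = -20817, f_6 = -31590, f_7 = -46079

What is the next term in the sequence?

Δ: -1193  -2149  -3513  -5357  -7753  -10773  -14489
Δ²: -956  -1364  -1844  -2396  -3020  -3716
Δ³: -408  -480  -552  -624  -696
Δ⁴: -72  -72  -72  -72
The fourth differences are constant (-72).
-696 − 72 = -768;  -3716 − 768 = -4484;  -14489 − 4484 = -18973;  -46079 − 18973 = -65052

-65052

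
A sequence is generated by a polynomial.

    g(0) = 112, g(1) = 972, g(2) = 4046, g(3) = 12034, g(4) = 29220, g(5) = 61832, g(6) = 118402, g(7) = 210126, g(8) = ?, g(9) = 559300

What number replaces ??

351224

Using the first 8 terms:
860  3074  7988  17186  32612  56570  91724
2214  4914  9198  15426  23958  35154
2700  4284  6228  8532  11196
1584  1944  2304  2664
360  360  360
Constant fifth difference = 360.
Extend forward: 2664 + 360 = 3024;  11196 + 3024 = 14220;  35154 + 14220 = 49374;  91724 + 49374 = 141098;  210126 + 141098 = 351224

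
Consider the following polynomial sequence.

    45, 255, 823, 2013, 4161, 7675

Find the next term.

13035

First differences: 210  568  1190  2148  3514
Second differences: 358  622  958  1366
Third differences: 264  336  408
Fourth differences: 72  72
Fourth differences constant at 72.
408 + 72 = 480;  1366 + 480 = 1846;  3514 + 1846 = 5360;  7675 + 5360 = 13035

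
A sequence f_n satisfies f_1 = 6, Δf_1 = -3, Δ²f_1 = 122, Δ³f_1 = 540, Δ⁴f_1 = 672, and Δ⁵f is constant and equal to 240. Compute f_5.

3558

Build the table forward from the leading diagonal:
D5: 240  240  240  240  240
D4: 672  912  1152  1392  1632
D3: 540  1212  2124  3276  4668
D2: 122  662  1874  3998  7274
D1: -3  119  781  2655  6653
f: 6  3  122  903  3558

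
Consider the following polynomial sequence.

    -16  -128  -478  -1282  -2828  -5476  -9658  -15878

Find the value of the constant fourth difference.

-72

First differences: -112, -350, -804, -1546, -2648, -4182, -6220
Second differences: -238, -454, -742, -1102, -1534, -2038
Third differences: -216, -288, -360, -432, -504
Fourth differences: -72, -72, -72, -72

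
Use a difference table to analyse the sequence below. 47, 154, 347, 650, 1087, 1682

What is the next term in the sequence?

D1: 107  193  303  437  595
D2: 86  110  134  158
D3: 24  24  24
The third differences are constant (24).
158 + 24 = 182;  595 + 182 = 777;  1682 + 777 = 2459

2459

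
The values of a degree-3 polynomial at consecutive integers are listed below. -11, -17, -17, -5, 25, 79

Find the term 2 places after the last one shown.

283

D1: -6  0  12  30  54
D2: 6  12  18  24
D3: 6  6  6
Constant third difference = 6, so extend:
24 + 6 = 30;  54 + 30 = 84;  79 + 84 = 163
30 + 6 = 36;  84 + 36 = 120;  163 + 120 = 283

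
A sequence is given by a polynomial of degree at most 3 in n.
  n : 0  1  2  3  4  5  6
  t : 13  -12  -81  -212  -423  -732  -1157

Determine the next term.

-1716

D1: -25  -69  -131  -211  -309  -425
D2: -44  -62  -80  -98  -116
D3: -18  -18  -18  -18
Constant third difference = -18, so extend:
-116 − 18 = -134;  -425 − 134 = -559;  -1157 − 559 = -1716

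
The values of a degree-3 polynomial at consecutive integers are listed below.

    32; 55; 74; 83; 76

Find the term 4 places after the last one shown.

-232

23 , 19 , 9 , -7
-4 , -10 , -16
-6 , -6
Third differences constant at -6.
-16 − 6 = -22;  -7 − 22 = -29;  76 − 29 = 47
-22 − 6 = -28;  -29 − 28 = -57;  47 − 57 = -10
-28 − 6 = -34;  -57 − 34 = -91;  -10 − 91 = -101
-34 − 6 = -40;  -91 − 40 = -131;  -101 − 131 = -232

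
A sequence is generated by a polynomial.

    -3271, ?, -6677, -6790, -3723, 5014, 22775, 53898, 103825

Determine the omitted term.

-5130

Using the last 7 terms:
First differences: -113, 3067, 8737, 17761, 31123, 49927
Second differences: 3180, 5670, 9024, 13362, 18804
Third differences: 2490, 3354, 4338, 5442
Fourth differences: 864, 984, 1104
Fifth differences: 120, 120
Constant fifth difference = 120.
Extend backward: 864 − 120 = 744;  2490 − 744 = 1746;  3180 − 1746 = 1434;  -113 − 1434 = -1547;  -6677 + 1547 = -5130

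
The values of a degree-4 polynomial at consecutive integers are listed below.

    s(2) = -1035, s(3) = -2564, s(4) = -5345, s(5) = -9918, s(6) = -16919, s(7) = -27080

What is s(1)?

-1529, -2781, -4573, -7001, -10161
-1252, -1792, -2428, -3160
-540, -636, -732
-96, -96
The fourth differences are constant at -96.
Work back: -540 + 96 = -444;  -1252 + 444 = -808;  -1529 + 808 = -721;  -1035 + 721 = -314

-314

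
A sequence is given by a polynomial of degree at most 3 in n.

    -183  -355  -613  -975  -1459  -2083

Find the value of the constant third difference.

Δ: -172, -258, -362, -484, -624
Δ²: -86, -104, -122, -140
Δ³: -18, -18, -18

-18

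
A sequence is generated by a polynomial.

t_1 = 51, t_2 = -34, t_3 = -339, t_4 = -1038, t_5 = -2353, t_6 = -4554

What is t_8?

First differences: -85, -305, -699, -1315, -2201
Second differences: -220, -394, -616, -886
Third differences: -174, -222, -270
Fourth differences: -48, -48
Fourth differences constant at -48.
-270 − 48 = -318;  -886 − 318 = -1204;  -2201 − 1204 = -3405;  -4554 − 3405 = -7959
-318 − 48 = -366;  -1204 − 366 = -1570;  -3405 − 1570 = -4975;  -7959 − 4975 = -12934

-12934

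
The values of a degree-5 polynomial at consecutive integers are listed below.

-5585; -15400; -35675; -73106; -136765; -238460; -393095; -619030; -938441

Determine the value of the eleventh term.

-1967635

Δ: -9815, -20275, -37431, -63659, -101695, -154635, -225935, -319411
Δ²: -10460, -17156, -26228, -38036, -52940, -71300, -93476
Δ³: -6696, -9072, -11808, -14904, -18360, -22176
Δ⁴: -2376, -2736, -3096, -3456, -3816
Δ⁵: -360, -360, -360, -360
The fifth differences are constant (-360).
-3816 − 360 = -4176;  -22176 − 4176 = -26352;  -93476 − 26352 = -119828;  -319411 − 119828 = -439239;  -938441 − 439239 = -1377680
-4176 − 360 = -4536;  -26352 − 4536 = -30888;  -119828 − 30888 = -150716;  -439239 − 150716 = -589955;  -1377680 − 589955 = -1967635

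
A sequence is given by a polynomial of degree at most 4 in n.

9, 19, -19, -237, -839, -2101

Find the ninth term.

First differences: 10, -38, -218, -602, -1262
Second differences: -48, -180, -384, -660
Third differences: -132, -204, -276
Fourth differences: -72, -72
Constant fourth difference = -72, so extend:
-276 − 72 = -348;  -660 − 348 = -1008;  -1262 − 1008 = -2270;  -2101 − 2270 = -4371
-348 − 72 = -420;  -1008 − 420 = -1428;  -2270 − 1428 = -3698;  -4371 − 3698 = -8069
-420 − 72 = -492;  -1428 − 492 = -1920;  -3698 − 1920 = -5618;  -8069 − 5618 = -13687

-13687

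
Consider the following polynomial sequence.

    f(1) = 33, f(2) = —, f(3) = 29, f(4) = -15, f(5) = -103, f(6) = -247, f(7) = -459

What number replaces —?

41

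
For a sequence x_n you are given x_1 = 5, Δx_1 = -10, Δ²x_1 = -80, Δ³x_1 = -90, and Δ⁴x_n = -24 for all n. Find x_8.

-5735

Build the table forward from the leading diagonal:
Fourth differences: -24, -24, -24, -24, -24, -24, -24, -24
Third differences: -90, -114, -138, -162, -186, -210, -234, -258
Second differences: -80, -170, -284, -422, -584, -770, -980, -1214
First differences: -10, -90, -260, -544, -966, -1550, -2320, -3300
x: 5, -5, -95, -355, -899, -1865, -3415, -5735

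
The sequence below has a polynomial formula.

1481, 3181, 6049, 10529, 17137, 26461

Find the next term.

39161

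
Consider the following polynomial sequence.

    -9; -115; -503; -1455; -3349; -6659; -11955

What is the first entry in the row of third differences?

First differences: -106, -388, -952, -1894, -3310, -5296
Second differences: -282, -564, -942, -1416, -1986
Third differences: -282, -378, -474, -570
Fourth differences: -96, -96, -96

-282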